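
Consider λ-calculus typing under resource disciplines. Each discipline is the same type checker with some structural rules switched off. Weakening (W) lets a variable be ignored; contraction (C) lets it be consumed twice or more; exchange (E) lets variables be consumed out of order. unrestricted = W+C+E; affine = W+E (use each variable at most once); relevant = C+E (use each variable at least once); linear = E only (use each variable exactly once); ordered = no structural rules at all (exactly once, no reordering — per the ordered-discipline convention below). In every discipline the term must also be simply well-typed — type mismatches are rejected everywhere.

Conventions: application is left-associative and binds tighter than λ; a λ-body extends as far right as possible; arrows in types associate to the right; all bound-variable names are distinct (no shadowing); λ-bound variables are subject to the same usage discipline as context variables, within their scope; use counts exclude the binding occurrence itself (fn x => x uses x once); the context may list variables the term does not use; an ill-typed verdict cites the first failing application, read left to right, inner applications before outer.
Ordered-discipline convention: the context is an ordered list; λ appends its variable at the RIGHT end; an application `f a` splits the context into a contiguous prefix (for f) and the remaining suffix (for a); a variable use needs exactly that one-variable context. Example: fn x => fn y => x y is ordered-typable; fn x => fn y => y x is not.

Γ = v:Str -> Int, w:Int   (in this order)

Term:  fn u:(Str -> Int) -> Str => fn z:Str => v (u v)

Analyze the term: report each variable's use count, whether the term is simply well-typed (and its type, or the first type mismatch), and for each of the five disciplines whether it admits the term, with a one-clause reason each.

counts: v=2; w=0; u [bound]=1; z [bound]=0
uses in reading order: v, u, v
typing: well-typed — term : ((Str -> Int) -> Str) -> Str -> Int
ordered: ✗, needs contraction — v ×2; w, z left unused
linear: ✗, needs contraction — v ×2; w, z left unused
affine: ✗, needs contraction — v ×2
relevant: ✗, w, z left unused
unrestricted: ✓, simply typable at ((Str -> Int) -> Str) -> Str -> Int; W, C, E all held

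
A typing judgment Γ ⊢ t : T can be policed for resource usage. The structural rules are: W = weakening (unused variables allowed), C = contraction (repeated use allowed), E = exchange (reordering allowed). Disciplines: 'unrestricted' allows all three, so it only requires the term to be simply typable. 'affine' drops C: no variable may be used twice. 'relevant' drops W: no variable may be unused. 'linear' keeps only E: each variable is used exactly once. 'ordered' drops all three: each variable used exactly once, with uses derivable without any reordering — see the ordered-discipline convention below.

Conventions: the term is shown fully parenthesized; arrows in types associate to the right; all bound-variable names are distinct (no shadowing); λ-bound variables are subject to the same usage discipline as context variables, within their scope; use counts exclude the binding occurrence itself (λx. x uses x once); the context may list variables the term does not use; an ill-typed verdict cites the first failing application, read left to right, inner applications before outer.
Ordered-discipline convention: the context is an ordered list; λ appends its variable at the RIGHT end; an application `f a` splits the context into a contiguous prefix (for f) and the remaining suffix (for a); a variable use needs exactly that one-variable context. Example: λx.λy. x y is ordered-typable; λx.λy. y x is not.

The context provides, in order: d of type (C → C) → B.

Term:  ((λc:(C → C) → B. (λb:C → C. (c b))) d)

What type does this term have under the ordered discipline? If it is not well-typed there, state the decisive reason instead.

term : (C → C) → B
counts: d: 1×; c (bound): 1×; b (bound): 1×
use order (left to right): c, b, d
typing: well-typed — term : (C → C) → B
across the five disciplines: ordered ✓ | linear ✓ | affine ✓ | relevant ✓ | unrestricted ✓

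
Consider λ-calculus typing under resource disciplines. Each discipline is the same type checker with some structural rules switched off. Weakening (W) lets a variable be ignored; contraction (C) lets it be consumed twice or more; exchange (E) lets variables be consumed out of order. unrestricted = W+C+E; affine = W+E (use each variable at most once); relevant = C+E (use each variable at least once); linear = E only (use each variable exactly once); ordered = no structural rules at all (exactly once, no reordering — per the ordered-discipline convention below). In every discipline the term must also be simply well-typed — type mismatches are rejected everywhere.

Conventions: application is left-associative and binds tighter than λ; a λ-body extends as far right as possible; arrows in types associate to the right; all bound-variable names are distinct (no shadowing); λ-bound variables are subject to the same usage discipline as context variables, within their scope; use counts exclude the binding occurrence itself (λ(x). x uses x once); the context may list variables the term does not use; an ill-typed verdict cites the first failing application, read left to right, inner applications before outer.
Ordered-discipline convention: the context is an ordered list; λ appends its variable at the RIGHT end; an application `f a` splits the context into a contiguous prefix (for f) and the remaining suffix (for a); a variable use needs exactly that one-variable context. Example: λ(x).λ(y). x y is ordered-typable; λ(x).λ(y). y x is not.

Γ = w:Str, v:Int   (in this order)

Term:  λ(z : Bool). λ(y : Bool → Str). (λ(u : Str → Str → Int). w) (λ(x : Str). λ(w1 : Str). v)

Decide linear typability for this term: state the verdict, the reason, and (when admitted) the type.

no — unused: z, y, u, x, w1 — weakening required
variable uses: w: 1×; v: 1×; z (λ-bound): 0×; y (λ-bound): 0×; u (λ-bound): 0×; x (λ-bound): 0×; w1 (λ-bound): 0×
use order (left to right): w, v
typing: ✓ — Bool → (Bool → Str) → Str
across the five disciplines: ordered ✗, linear ✗, affine ✓, relevant ✗, unrestricted ✓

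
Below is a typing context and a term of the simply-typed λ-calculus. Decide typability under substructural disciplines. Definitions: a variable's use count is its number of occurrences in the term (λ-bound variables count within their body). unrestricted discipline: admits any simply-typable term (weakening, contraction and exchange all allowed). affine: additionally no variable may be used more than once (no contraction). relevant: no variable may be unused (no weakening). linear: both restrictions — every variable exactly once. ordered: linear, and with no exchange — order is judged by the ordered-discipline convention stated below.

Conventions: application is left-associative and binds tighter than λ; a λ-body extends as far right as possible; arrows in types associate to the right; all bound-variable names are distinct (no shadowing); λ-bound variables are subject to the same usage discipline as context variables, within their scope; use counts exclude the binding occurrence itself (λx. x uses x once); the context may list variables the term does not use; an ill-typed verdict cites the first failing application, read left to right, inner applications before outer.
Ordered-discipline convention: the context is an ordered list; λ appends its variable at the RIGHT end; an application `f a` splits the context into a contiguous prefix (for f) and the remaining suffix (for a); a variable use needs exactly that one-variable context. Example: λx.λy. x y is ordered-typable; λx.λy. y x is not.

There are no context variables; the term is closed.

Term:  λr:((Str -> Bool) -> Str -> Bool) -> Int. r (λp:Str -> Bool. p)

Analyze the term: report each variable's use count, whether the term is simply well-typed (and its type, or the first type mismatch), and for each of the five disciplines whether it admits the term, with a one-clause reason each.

variable uses: r (bound) ×1, p (bound) ×1
uses in reading order: r, p
typing: the term checks, with type (((Str -> Bool) -> Str -> Bool) -> Int) -> Int
ordered ✓ (one use each (r, p); ordered split holds)
linear ✓ (exactly-once usage across r, p)
affine ✓ (at most one use each (r, p))
relevant ✓ (none of r, p goes unused)
unrestricted ✓ (simply typable at (((Str -> Bool) -> Str -> Bool) -> Int) -> Int; W, C, E all held)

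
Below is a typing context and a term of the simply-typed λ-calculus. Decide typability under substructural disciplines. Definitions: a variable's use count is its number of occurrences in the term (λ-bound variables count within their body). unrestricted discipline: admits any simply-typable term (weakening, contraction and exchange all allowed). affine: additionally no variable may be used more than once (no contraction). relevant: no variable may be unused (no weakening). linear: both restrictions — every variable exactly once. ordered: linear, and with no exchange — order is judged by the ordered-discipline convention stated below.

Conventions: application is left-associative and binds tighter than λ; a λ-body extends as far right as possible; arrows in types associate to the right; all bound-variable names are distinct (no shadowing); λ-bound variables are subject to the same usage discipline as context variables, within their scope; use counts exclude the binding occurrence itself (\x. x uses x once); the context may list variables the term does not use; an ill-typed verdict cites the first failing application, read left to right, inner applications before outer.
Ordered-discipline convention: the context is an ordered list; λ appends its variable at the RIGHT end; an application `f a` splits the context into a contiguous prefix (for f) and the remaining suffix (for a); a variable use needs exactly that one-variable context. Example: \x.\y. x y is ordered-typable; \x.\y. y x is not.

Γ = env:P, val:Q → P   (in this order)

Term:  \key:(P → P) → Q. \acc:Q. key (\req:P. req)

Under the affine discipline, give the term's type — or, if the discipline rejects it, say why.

term : ((P → P) → Q) → Q → Q
usage: env=0, val=0, key [bound]=1, acc [bound]=0, req [bound]=1
uses in reading order: key, req
typing: the term checks, with type ((P → P) → Q) → Q → Q
all disciplines: ordered ✗ | linear ✗ | affine ✓ | relevant ✗ | unrestricted ✓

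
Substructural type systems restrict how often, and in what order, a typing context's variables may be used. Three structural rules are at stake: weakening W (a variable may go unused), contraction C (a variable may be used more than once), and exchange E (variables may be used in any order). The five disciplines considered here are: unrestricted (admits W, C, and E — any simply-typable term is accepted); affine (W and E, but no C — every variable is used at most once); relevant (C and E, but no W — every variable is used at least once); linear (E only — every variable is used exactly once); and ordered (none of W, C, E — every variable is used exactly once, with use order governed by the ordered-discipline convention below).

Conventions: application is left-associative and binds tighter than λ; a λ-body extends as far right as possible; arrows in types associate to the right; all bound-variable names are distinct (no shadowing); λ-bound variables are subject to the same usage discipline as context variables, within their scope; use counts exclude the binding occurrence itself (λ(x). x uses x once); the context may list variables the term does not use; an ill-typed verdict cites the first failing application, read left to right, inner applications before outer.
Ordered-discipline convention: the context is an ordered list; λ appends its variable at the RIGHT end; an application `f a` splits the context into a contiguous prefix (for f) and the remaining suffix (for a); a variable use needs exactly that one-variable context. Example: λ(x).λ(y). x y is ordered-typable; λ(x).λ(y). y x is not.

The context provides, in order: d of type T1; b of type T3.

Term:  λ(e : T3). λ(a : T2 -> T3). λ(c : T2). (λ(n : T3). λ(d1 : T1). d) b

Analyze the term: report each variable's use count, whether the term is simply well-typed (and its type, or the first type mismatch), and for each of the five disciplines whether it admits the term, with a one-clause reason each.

counts: d=1; b=1; e [bound]=0; a [bound]=0; c [bound]=0; n [bound]=0; d1 [bound]=0
uses in reading order: d, b
typing: the term checks, with type T3 -> (T2 -> T3) -> T2 -> T1 -> T1
ordered ✗ (e, a, c, n, d1 never used (weakening))
linear ✗ (e, a, c, n, d1 never used (weakening))
affine ✓ (none of d, b, e, a, c, n, d1 used more than once)
relevant ✗ (e, a, c, n, d1 never used (weakening))
unrestricted ✓ (simply typable at T3 -> (T2 -> T3) -> T2 -> T1 -> T1; W, C, E all held)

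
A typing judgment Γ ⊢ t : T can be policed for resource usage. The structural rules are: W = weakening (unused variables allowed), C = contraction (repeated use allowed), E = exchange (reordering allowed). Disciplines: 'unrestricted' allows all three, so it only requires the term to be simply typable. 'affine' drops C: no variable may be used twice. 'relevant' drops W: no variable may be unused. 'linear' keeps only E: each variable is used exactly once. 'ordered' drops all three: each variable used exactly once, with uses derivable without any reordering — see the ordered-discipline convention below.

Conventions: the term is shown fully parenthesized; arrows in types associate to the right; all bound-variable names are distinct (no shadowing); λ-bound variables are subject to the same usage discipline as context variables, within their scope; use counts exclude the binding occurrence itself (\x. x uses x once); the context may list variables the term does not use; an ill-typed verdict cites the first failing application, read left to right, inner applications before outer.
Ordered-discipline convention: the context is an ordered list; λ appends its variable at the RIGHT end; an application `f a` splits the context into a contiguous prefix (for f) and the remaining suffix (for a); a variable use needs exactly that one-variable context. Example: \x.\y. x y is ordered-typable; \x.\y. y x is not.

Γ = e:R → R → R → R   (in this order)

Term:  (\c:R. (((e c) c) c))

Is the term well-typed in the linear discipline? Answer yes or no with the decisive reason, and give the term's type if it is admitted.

no — repeated use of c ×3
usage: e: 1, c [bound]: 3
uses in reading order: e, c, c, c
typing: well-typed at R → R
summary: ordered ✗; linear ✗; affine ✗; relevant ✓; unrestricted ✓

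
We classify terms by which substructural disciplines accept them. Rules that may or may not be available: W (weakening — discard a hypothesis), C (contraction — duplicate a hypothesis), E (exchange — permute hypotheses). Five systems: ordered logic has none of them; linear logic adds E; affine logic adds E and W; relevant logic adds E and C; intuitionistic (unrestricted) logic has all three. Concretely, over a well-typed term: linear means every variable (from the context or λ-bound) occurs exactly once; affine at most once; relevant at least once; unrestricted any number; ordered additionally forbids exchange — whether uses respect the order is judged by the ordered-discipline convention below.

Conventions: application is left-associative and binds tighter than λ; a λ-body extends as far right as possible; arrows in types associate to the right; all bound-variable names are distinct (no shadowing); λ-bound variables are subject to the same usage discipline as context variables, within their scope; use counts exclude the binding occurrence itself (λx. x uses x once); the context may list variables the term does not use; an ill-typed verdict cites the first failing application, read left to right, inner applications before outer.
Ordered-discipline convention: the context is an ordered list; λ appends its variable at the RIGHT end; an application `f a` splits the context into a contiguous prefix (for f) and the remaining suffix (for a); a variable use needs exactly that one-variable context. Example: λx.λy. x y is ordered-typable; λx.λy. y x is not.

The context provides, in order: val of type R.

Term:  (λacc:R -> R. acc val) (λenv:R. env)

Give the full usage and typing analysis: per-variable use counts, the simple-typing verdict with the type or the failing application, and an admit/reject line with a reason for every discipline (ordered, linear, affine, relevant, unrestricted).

usage: val: 1, acc (bound): 1, env (bound): 1
order of uses: acc, val, env
typing: well-typed — term : R
ordered: ✗, no contiguous prefix/suffix split fits acc, val, env
linear: ✓, val, acc, env: one use apiece
affine: ✓, val, acc, env: no repeats, contraction unneeded
relevant: ✓, at least one use each (val, acc, env)
unrestricted: ✓, type-checks (R) and nothing is barred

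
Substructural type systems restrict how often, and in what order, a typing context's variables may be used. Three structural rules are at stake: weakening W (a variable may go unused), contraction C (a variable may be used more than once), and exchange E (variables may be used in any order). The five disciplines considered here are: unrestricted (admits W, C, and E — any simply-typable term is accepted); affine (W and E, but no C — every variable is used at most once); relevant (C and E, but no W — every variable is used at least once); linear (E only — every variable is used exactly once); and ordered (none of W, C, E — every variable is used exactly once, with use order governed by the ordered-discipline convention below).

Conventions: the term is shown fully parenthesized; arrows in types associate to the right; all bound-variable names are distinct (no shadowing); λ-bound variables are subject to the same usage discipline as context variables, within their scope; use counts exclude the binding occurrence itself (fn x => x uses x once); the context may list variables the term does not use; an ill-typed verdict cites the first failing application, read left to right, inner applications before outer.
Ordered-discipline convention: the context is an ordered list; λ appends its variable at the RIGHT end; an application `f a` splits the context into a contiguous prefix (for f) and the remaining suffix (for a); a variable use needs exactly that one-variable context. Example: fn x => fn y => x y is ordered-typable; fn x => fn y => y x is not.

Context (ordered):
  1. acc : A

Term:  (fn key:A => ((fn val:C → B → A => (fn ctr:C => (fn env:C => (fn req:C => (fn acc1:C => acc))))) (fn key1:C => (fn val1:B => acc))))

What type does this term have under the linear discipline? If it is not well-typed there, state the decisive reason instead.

not well-typed under linear — repeated use of acc ×2; key, val, ctr, env, req, acc1, key1, val1 never used (weakening)
usage: acc: 2×, key (bound): 0×, val (bound): 0×, ctr (bound): 0×, env (bound): 0×, req (bound): 0×, acc1 (bound): 0×, key1 (bound): 0×, val1 (bound): 0×
use order (left to right): acc, acc
typing: the term checks, with type A → C → C → C → C → A
summary: ordered ✗, linear ✗, affine ✗, relevant ✗, unrestricted ✓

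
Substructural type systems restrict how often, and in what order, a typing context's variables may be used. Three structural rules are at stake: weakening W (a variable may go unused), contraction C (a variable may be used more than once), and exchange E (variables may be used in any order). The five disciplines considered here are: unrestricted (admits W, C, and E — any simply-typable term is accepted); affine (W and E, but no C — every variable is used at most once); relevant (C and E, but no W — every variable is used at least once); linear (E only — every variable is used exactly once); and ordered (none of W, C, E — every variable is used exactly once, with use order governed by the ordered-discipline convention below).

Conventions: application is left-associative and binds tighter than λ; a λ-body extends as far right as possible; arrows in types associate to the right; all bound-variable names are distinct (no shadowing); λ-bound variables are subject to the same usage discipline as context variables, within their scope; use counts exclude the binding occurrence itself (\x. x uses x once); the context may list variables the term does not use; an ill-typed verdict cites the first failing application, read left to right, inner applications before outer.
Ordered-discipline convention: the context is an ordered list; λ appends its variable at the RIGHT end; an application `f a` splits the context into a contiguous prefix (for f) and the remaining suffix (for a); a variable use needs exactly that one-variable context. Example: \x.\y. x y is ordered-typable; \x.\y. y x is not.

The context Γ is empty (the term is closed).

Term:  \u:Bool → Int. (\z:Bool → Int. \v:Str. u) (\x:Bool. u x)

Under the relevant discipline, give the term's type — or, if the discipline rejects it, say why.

not well-typed under relevant — needs weakening: z, v unused
counts: u [bound]: 2×; z [bound]: 0×; v [bound]: 0×; x [bound]: 1×
uses in reading order: u, u, x
typing: ✓ — (Bool → Int) → Str → Bool → Int
across the five disciplines: ordered ✗, linear ✗, affine ✗, relevant ✗, unrestricted ✓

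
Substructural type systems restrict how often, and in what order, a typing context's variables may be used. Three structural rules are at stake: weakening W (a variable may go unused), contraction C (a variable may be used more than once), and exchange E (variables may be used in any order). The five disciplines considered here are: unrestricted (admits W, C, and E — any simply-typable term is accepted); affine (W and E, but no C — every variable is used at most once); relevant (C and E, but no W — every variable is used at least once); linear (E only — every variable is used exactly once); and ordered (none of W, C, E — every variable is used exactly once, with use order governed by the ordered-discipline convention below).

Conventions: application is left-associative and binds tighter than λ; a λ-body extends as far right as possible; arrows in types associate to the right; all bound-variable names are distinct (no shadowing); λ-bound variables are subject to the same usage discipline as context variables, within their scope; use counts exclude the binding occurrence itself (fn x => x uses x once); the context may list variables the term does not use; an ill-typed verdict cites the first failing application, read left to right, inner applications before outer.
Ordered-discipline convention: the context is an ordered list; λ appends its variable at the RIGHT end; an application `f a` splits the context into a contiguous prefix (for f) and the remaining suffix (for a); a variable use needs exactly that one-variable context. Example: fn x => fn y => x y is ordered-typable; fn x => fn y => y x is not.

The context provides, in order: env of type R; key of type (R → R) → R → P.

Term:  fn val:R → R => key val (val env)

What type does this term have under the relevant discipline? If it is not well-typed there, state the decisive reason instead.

term : (R → R) → P
counts: env: 1, key: 1, val (λ-bound): 2
left-to-right use order: key, val, val, env
typing: ✓ — (R → R) → P
per-discipline verdicts: ordered ✗; linear ✗; affine ✗; relevant ✓; unrestricted ✓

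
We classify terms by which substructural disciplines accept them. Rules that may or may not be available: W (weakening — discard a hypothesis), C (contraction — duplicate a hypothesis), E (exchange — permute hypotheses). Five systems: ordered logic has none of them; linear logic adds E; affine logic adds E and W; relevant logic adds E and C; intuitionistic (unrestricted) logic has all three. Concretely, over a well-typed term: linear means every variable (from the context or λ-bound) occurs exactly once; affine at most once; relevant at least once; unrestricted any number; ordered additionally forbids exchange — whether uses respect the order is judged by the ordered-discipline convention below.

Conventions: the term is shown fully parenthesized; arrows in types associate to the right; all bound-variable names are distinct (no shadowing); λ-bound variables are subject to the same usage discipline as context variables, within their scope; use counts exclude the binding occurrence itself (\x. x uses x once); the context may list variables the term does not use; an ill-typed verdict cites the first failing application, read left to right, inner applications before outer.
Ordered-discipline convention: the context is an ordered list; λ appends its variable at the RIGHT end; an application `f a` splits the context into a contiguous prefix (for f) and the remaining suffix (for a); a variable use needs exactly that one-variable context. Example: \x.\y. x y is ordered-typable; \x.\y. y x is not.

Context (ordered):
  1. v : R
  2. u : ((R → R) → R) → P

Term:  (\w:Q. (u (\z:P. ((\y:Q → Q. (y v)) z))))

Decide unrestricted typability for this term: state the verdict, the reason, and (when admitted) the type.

no — fails simple typing
variable uses: v=1, u=1, w (bound)=0, z (bound)=1, y (bound)=1
uses in reading order: u, y, v, z
typing: ill-typed: a function awaiting Q gets R
per-discipline verdicts: ordered ✗ | linear ✗ | affine ✗ | relevant ✗ | unrestricted ✗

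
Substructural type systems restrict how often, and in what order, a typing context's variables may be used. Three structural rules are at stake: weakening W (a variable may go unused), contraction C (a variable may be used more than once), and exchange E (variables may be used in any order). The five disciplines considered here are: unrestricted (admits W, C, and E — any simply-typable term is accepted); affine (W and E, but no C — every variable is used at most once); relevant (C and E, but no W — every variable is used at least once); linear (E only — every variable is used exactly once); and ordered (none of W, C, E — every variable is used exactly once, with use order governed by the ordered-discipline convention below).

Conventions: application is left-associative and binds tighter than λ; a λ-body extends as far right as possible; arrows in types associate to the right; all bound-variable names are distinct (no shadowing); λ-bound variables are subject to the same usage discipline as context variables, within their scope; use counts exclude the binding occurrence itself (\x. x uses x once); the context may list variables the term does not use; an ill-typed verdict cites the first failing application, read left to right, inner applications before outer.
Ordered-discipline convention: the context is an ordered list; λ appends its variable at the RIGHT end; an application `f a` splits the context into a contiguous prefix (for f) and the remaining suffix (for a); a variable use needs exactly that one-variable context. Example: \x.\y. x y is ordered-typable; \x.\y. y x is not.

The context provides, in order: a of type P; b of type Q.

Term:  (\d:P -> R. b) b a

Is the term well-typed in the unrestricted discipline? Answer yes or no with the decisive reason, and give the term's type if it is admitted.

no — not simply typable
counts: a: 1×; b: 2×; d (bound): 0×
uses in reading order: b, b, a
typing: ill-typed: a function awaiting P -> R gets Q
summary: ordered ✗, linear ✗, affine ✗, relevant ✗, unrestricted ✗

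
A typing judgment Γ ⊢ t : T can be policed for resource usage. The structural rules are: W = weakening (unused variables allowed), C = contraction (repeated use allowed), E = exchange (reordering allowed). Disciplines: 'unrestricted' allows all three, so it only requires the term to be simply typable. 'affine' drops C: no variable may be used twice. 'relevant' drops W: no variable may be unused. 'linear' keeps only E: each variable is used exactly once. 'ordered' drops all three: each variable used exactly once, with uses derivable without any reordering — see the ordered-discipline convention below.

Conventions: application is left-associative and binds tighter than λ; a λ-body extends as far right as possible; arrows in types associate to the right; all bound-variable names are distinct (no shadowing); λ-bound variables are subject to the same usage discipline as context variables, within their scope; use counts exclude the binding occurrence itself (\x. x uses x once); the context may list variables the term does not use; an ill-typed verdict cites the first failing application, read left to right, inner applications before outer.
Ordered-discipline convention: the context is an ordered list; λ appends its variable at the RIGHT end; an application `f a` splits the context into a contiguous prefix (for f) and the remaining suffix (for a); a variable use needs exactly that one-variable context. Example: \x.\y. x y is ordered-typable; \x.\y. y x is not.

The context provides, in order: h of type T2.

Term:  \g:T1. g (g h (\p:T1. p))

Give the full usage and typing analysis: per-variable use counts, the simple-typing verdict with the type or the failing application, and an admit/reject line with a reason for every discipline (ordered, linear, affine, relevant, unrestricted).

counts: h ×1, g [bound] ×2, p [bound] ×1
use order (left to right): g, g, h, p
typing: ill-typed: can't apply a value of type T1
ordered: ✗ — the type mismatch rejects it
linear: ✗ — not simply typable
affine: ✗ — fails simple typing
relevant: ✗ — a type mismatch blocks all five
unrestricted: ✗ — the type mismatch rejects it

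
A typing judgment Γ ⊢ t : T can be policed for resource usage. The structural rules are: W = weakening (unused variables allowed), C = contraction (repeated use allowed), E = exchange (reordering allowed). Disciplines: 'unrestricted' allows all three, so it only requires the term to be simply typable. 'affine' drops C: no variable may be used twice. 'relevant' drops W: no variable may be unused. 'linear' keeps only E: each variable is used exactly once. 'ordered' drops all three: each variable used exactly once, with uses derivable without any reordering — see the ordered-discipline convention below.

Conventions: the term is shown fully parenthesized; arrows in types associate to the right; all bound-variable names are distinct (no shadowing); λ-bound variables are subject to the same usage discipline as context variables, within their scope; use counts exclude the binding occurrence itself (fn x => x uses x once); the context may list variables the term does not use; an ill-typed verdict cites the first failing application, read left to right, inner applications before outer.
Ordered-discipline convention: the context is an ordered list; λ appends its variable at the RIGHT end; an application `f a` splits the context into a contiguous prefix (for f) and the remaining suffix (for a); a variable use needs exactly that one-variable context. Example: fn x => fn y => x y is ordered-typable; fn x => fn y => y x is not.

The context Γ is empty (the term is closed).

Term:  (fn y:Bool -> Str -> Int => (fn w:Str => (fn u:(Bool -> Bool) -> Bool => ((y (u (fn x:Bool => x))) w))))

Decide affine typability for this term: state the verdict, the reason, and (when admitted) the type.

yes — at most one use each (y, w, u, x); term : (Bool -> Str -> Int) -> Str -> ((Bool -> Bool) -> Bool) -> Int
counts: y (λ-bound)=1, w (λ-bound)=1, u (λ-bound)=1, x (λ-bound)=1
use order (left to right): y, u, x, w
typing: well-typed at (Bool -> Str -> Int) -> Str -> ((Bool -> Bool) -> Bool) -> Int
summary: ordered ✗ · linear ✓ · affine ✓ · relevant ✓ · unrestricted ✓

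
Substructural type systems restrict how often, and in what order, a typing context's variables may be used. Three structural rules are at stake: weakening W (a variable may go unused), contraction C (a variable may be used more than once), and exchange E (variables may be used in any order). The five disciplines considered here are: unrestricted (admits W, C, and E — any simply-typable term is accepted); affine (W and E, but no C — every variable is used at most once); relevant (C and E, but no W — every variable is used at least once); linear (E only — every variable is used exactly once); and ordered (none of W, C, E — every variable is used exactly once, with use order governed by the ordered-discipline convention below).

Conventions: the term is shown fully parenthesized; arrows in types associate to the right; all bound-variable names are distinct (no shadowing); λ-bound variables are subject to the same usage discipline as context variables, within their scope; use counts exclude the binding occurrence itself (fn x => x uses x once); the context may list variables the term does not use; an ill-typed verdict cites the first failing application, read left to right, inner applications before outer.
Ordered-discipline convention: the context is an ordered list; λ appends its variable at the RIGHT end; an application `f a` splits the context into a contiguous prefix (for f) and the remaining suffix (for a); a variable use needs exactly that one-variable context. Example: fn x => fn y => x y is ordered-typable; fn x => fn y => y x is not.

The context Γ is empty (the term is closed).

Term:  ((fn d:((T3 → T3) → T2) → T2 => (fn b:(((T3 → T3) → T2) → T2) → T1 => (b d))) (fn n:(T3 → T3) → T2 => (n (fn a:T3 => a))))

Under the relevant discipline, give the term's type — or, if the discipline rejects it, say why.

term : ((((T3 → T3) → T2) → T2) → T1) → T1
use counts: d (λ-bound) ×1; b (λ-bound) ×1; n (λ-bound) ×1; a (λ-bound) ×1
left-to-right use order: b, d, n, a
typing: the term checks, with type ((((T3 → T3) → T2) → T2) → T1) → T1
across the five disciplines: ordered ✗, linear ✓, affine ✓, relevant ✓, unrestricted ✓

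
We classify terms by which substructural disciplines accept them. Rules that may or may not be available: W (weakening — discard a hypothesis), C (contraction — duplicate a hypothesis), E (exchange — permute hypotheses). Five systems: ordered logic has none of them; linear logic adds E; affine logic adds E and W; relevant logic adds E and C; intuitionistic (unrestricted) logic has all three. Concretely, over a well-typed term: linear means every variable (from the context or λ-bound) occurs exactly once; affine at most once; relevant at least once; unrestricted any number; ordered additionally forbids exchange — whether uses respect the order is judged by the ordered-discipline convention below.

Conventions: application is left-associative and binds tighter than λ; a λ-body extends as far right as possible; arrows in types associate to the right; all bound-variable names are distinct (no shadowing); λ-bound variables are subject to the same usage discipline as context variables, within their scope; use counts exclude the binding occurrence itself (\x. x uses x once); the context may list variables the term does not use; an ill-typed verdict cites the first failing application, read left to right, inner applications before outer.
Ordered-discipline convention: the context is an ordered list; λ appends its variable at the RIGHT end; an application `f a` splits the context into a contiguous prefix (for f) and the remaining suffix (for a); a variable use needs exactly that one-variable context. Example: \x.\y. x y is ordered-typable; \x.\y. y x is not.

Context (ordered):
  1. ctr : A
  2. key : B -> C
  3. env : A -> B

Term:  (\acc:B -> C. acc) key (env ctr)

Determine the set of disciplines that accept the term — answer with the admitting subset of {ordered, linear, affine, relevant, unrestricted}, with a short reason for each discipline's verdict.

admitting disciplines: linear, affine, relevant, unrestricted
variable uses: ctr=1, key=1, env=1, acc (bound)=1
uses in reading order: acc, key, env, ctr
typing: ✓ — C
ordered: ✗ — use order acc, key, env, ctr needs exchange
linear: ✓ — exactly-once usage across ctr, key, env, acc
affine: ✓ — no duplicate uses among ctr, key, env, acc
relevant: ✓ — ctr, key, env, acc: all used, weakening unneeded
unrestricted: ✓ — type-checks (C) and nothing is barred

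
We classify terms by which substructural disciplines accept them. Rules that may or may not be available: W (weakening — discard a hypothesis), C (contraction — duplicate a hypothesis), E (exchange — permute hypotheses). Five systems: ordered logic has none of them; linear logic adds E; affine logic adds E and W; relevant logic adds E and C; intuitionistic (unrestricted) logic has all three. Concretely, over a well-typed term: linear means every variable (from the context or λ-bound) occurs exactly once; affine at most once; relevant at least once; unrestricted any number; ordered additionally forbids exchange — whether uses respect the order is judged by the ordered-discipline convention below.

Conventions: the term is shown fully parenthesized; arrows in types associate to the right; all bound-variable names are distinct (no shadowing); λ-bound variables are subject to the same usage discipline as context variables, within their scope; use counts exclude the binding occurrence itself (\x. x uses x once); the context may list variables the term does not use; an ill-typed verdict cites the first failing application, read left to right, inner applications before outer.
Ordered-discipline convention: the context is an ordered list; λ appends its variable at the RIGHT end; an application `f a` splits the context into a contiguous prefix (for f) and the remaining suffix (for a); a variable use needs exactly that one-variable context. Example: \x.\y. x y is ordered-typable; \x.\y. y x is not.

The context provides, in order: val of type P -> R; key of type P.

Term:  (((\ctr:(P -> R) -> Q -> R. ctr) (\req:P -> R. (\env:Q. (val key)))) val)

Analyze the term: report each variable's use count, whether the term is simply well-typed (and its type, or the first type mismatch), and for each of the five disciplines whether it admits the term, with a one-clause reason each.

use counts: val: 2×; key: 1×; ctr [bound]: 1×; req [bound]: 0×; env [bound]: 0×
order of uses: ctr, val, key, val
typing: ✓ — Q -> R
ordered: ✗ — val ×2 used more than once (contraction); req, env left unused
linear: ✗ — val ×2 used more than once (contraction); req, env left unused
affine: ✗ — val ×2 used more than once (contraction)
relevant: ✗ — req, env left unused
unrestricted: ✓ — type-checks (Q -> R) and nothing is barred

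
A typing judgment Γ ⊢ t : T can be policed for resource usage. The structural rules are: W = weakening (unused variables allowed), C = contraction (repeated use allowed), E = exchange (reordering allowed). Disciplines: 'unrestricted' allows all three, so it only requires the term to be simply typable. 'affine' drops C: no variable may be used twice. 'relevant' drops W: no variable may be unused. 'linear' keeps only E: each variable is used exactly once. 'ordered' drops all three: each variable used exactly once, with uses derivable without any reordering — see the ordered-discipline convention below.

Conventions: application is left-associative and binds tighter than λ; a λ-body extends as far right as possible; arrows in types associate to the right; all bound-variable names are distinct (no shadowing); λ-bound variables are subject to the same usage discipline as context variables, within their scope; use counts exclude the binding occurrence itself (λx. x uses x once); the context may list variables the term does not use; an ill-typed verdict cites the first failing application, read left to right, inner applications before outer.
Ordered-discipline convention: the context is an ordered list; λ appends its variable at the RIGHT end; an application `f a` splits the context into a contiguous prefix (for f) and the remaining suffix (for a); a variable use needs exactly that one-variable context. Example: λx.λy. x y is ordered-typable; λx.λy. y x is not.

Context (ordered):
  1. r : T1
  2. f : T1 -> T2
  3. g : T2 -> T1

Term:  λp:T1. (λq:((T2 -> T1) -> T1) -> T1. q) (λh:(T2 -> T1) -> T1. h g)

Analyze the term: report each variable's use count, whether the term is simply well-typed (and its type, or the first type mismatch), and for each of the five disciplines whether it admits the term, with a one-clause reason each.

use counts: r: 0; f: 0; g: 1; p (λ-bound): 0; q (λ-bound): 1; h (λ-bound): 1
uses in reading order: q, h, g
typing: ✓ — T1 -> ((T2 -> T1) -> T1) -> T1
ordered ✗ (needs weakening: r, f, p unused)
linear ✗ (needs weakening: r, f, p unused)
affine ✓ (none of r, f, g, p, q, h used more than once)
relevant ✗ (needs weakening: r, f, p unused)
unrestricted ✓ (well-typed at T1 -> ((T2 -> T1) -> T1) -> T1; no restrictions here)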